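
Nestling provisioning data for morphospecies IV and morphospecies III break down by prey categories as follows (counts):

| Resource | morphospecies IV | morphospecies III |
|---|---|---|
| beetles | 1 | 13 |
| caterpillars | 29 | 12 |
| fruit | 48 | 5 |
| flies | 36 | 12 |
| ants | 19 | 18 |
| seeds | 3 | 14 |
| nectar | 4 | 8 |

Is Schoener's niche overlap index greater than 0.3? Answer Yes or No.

Yes

Proportions for morphospecies IV (n=140): 1/140=0.0071, 29/140=0.2071, 48/140=0.3429, 36/140=0.2571, 19/140=0.1357, 3/140=0.0214, 4/140=0.0286
Proportions for morphospecies III (n=82): 13/82=0.1585, 12/82=0.1463, 5/82=0.0610, 12/82=0.1463, 18/82=0.2195, 14/82=0.1707, 8/82=0.0976
Σ|p₁ᵢ − p₂ᵢ| = 0.1514 + 0.0608 + 0.2819 + 0.1108 + 0.0838 + 0.1493 + 0.0690 = 0.9070
D = 1 − ½ × 0.9070 = 1 − 0.45350 = 0.54650
D = 0.54650 > 0.3 → Yes.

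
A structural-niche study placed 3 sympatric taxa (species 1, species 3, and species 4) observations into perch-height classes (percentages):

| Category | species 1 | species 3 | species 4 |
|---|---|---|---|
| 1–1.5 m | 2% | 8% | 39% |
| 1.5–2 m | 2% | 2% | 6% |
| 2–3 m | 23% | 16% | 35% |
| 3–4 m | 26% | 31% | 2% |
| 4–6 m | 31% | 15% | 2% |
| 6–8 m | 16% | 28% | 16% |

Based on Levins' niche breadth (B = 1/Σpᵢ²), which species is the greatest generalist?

Convert percentages to proportions (divide by 100).
Σp_1ᵢ² = 0.02² + 0.02² + 0.23² + 0.26² + 0.31² + 0.16² = 0.0004 + 0.0004 + 0.0529 + 0.0676 + 0.0961 + 0.0256 = 0.2430
B_1 = 1 / 0.2430 = 4.1152
Σp_3ᵢ² = 0.08² + 0.02² + 0.16² + 0.31² + 0.15² + 0.28² = 0.0064 + 0.0004 + 0.0256 + 0.0961 + 0.0225 + 0.0784 = 0.2294
B_3 = 1 / 0.2294 = 4.3592
Σp_4ᵢ² = 0.39² + 0.06² + 0.35² + 0.02² + 0.02² + 0.16² = 0.1521 + 0.0036 + 0.1225 + 0.0004 + 0.0004 + 0.0256 = 0.3046
B_4 = 1 / 0.3046 = 3.2830
Highest B → broadest niche (most generalist): species 3 (B = 4.36).

species 3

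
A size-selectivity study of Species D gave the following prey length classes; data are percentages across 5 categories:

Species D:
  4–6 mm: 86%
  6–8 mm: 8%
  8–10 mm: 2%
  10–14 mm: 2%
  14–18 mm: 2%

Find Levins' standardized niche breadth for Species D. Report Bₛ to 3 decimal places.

0.085

Convert percentages to proportions (divide by 100).
Σpᵢ² = 0.86² + 0.08² + 0.02² + 0.02² + 0.02² = 0.7396 + 0.0064 + 0.0004 + 0.0004 + 0.0004 = 0.7472
B = 1 / 0.7472 = 1.33833
Bₛ = (B − 1)/(n − 1) = (1.33833 − 1)/(5 − 1) = 0.33833/4 = 0.08458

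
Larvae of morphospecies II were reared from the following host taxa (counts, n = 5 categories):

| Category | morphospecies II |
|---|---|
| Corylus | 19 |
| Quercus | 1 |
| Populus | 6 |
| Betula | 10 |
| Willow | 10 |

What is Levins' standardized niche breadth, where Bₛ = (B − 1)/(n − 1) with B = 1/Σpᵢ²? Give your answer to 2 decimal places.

Proportions for morphospecies II (n=46): 19/46=0.4130, 1/46=0.0217, 6/46=0.1304, 10/46=0.2174, 10/46=0.2174
Σpᵢ² = 0.4130² + 0.0217² + 0.1304² + 0.2174² + 0.2174² = 0.170569 + 0.000471 + 0.017004 + 0.047263 + 0.047263 = 0.282570
B = 1 / 0.282570 = 3.5389
Bₛ = (B − 1)/(n − 1) = (3.5389 − 1)/(5 − 1) = 2.5389/4 = 0.6347

0.63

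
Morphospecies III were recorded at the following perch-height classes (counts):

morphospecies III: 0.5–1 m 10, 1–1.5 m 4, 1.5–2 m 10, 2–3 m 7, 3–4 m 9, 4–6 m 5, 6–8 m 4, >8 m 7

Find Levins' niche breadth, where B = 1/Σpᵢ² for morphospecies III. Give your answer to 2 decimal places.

7.19

Proportions for morphospecies III (n=56): 10/56=0.1786, 4/56=0.0714, 10/56=0.1786, 7/56=0.1250, 9/56=0.1607, 5/56=0.0893, 4/56=0.0714, 7/56=0.1250
Σpᵢ² = 0.1786² + 0.0714² + 0.1786² + 0.1250² + 0.1607² + 0.0893² + 0.0714² + 0.1250² = 0.031898 + 0.005098 + 0.031898 + 0.015625 + 0.025824 + 0.007974 + 0.005098 + 0.015625 = 0.139040
B = 1 / 0.139040 = 7.1922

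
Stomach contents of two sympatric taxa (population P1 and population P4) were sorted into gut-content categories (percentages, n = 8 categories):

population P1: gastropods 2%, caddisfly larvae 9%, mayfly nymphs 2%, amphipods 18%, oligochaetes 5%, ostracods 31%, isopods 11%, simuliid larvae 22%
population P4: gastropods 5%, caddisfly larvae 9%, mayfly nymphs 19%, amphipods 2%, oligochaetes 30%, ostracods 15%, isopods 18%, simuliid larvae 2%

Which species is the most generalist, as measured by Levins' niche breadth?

population P4

Convert percentages to proportions (divide by 100).
Σp_P1ᵢ² = 0.02² + 0.09² + 0.02² + 0.18² + 0.05² + 0.31² + 0.11² + 0.22² = 0.0004 + 0.0081 + 0.0004 + 0.0324 + 0.0025 + 0.0961 + 0.0121 + 0.0484 = 0.2004
B_P1 = 1 / 0.2004 = 4.9900
Σp_P4ᵢ² = 0.05² + 0.09² + 0.19² + 0.02² + 0.30² + 0.15² + 0.18² + 0.02² = 0.0025 + 0.0081 + 0.0361 + 0.0004 + 0.0900 + 0.0225 + 0.0324 + 0.0004 = 0.1924
B_P4 = 1 / 0.1924 = 5.1975
Highest B → broadest niche (most generalist): population P4 (B = 5.20).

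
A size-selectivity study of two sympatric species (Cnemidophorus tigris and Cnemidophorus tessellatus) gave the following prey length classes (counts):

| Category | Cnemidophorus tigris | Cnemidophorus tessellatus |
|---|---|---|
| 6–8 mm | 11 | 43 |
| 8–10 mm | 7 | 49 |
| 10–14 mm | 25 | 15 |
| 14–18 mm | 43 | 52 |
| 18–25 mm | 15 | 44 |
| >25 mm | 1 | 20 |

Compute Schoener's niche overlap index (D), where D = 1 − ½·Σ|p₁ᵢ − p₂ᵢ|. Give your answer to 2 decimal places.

0.63

Proportions for Cnemidophorus tigris (n=102): 11/102=0.1078, 7/102=0.0686, 25/102=0.2451, 43/102=0.4216, 15/102=0.1471, 1/102=0.0098
Proportions for Cnemidophorus tessellatus (n=223): 43/223=0.1928, 49/223=0.2197, 15/223=0.0673, 52/223=0.2332, 44/223=0.1973, 20/223=0.0897
Σ|p₁ᵢ − p₂ᵢ| = 0.0850 + 0.1511 + 0.1778 + 0.1884 + 0.0502 + 0.0799 = 0.7324
D = 1 − ½ × 0.7324 = 1 − 0.36620 = 0.63380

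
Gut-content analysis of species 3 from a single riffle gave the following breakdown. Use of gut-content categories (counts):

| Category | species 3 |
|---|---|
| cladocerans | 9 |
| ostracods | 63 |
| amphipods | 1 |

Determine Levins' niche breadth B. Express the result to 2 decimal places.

1.32

Proportions for species 3 (n=73): 9/73=0.1233, 63/73=0.8630, 1/73=0.0137
Σpᵢ² = 0.1233² + 0.8630² + 0.0137² = 0.015203 + 0.744769 + 0.000188 = 0.760160
B = 1 / 0.760160 = 1.3155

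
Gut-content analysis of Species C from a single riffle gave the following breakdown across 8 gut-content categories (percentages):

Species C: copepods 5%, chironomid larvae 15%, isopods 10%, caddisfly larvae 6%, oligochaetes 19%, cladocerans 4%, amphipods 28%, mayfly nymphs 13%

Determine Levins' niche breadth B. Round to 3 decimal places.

Convert percentages to proportions (divide by 100).
Σpᵢ² = 0.05² + 0.15² + 0.10² + 0.06² + 0.19² + 0.04² + 0.28² + 0.13² = 0.0025 + 0.0225 + 0.0100 + 0.0036 + 0.0361 + 0.0016 + 0.0784 + 0.0169 = 0.1716
B = 1 / 0.1716 = 5.82751

5.828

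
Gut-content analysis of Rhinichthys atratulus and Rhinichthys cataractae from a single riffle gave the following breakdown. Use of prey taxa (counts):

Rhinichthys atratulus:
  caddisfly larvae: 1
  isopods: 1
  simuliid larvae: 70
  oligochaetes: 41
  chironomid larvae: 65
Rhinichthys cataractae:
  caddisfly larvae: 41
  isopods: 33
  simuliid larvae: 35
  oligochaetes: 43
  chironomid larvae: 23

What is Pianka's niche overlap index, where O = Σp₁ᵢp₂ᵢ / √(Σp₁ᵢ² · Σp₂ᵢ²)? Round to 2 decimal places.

0.70

Proportions for Rhinichthys atratulus (n=178): 1/178=0.0056, 1/178=0.0056, 70/178=0.3933, 41/178=0.2303, 65/178=0.3652
Proportions for Rhinichthys cataractae (n=175): 41/175=0.2343, 33/175=0.1886, 35/175=0.2000, 43/175=0.2457, 23/175=0.1314
Σ p₁ᵢp₂ᵢ = 0.001312 + 0.001056 + 0.078660 + 0.056585 + 0.047987 = 0.185600
Σp_1ᵢ² = 0.0056² + 0.0056² + 0.3933² + 0.2303² + 0.3652² = 0.000031 + 0.000031 + 0.154685 + 0.053038 + 0.133371 = 0.341156
Σp_2ᵢ² = 0.2343² + 0.1886² + 0.2000² + 0.2457² + 0.1314² = 0.054896 + 0.035570 + 0.040000 + 0.060368 + 0.017266 = 0.208100
O = 0.185600 / √(0.341156 × 0.208100) = 0.185600 / 0.2664481 = 0.6966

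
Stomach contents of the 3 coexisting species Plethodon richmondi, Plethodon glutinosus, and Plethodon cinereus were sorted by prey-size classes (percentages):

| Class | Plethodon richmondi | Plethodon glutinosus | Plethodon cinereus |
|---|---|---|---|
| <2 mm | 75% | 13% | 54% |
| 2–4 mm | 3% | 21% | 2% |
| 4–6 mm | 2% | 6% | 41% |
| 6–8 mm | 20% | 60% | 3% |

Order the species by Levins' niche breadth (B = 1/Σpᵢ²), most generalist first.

Plethodon glutinosus > Plethodon cinereus > Plethodon richmondi

Convert percentages to proportions (divide by 100).
Σp_richᵢ² = 0.75² + 0.03² + 0.02² + 0.20² = 0.5625 + 0.0009 + 0.0004 + 0.0400 = 0.6038
B_rich = 1 / 0.6038 = 1.6562
Σp_glutᵢ² = 0.13² + 0.21² + 0.06² + 0.60² = 0.0169 + 0.0441 + 0.0036 + 0.3600 = 0.4246
B_glut = 1 / 0.4246 = 2.3552
Σp_cineᵢ² = 0.54² + 0.02² + 0.41² + 0.03² = 0.2916 + 0.0004 + 0.1681 + 0.0009 = 0.4610
B_cine = 1 / 0.4610 = 2.1692
Ranking by B (broadest → narrowest): Plethodon glutinosus (2.36) > Plethodon cinereus (2.17) > Plethodon richmondi (1.66)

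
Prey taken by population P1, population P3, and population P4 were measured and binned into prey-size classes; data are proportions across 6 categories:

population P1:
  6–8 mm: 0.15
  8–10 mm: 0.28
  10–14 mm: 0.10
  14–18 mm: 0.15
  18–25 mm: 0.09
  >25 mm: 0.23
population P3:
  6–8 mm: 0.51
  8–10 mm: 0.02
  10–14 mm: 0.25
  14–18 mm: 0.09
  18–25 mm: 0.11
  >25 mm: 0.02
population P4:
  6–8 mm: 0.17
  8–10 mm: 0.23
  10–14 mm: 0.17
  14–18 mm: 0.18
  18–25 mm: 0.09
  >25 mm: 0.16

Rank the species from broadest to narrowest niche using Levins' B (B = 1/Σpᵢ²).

Σp_P1ᵢ² = 0.15² + 0.28² + 0.10² + 0.15² + 0.09² + 0.23² = 0.0225 + 0.0784 + 0.0100 + 0.0225 + 0.0081 + 0.0529 = 0.1944
B_P1 = 1 / 0.1944 = 5.1440
Σp_P3ᵢ² = 0.51² + 0.02² + 0.25² + 0.09² + 0.11² + 0.02² = 0.2601 + 0.0004 + 0.0625 + 0.0081 + 0.0121 + 0.0004 = 0.3436
B_P3 = 1 / 0.3436 = 2.9104
Σp_P4ᵢ² = 0.17² + 0.23² + 0.17² + 0.18² + 0.09² + 0.16² = 0.0289 + 0.0529 + 0.0289 + 0.0324 + 0.0081 + 0.0256 = 0.1768
B_P4 = 1 / 0.1768 = 5.6561
Ranking by B (broadest → narrowest): population P4 (5.66) > population P1 (5.14) > population P3 (2.91)

population P4 > population P1 > population P3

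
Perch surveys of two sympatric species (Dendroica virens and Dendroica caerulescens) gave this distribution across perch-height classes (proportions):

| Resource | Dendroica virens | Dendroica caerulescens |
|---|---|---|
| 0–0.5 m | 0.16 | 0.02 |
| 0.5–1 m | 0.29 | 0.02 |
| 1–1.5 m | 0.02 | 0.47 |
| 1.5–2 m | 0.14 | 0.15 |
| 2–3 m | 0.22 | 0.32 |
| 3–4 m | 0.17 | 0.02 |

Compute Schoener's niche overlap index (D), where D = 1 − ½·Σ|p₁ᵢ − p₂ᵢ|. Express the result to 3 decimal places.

0.440

Σ|p₁ᵢ − p₂ᵢ| = 0.14 + 0.27 + 0.45 + 0.01 + 0.10 + 0.15 = 1.12
D = 1 − ½ × 1.12 = 1 − 0.560 = 0.44000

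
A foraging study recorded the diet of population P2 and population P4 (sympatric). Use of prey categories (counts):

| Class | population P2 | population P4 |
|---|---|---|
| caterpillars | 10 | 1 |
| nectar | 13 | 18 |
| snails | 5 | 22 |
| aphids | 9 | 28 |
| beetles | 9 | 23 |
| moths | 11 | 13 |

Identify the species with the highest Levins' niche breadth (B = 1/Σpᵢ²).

Proportions for population P2 (n=57): 10/57=0.1754, 13/57=0.2281, 5/57=0.0877, 9/57=0.1579, 9/57=0.1579, 11/57=0.1930
Proportions for population P4 (n=105): 1/105=0.0095, 18/105=0.1714, 22/105=0.2095, 28/105=0.2667, 23/105=0.2190, 13/105=0.1238
Σp_P2ᵢ² = 0.1754² + 0.2281² + 0.0877² + 0.1579² + 0.1579² + 0.1930² = 0.030765 + 0.052030 + 0.007691 + 0.024932 + 0.024932 + 0.037249 = 0.177599
B_P2 = 1 / 0.177599 = 5.6307
Σp_P4ᵢ² = 0.0095² + 0.1714² + 0.2095² + 0.2667² + 0.2190² + 0.1238² = 0.000090 + 0.029378 + 0.043890 + 0.071129 + 0.047961 + 0.015326 = 0.207774
B_P4 = 1 / 0.207774 = 4.8129
Highest B → broadest niche (most generalist): population P2 (B = 5.63).

population P2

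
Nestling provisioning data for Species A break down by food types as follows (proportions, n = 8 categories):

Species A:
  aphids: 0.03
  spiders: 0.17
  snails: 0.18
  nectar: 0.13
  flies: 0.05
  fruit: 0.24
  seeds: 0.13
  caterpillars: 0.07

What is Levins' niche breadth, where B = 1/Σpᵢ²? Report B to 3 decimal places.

6.211

Σpᵢ² = 0.03² + 0.17² + 0.18² + 0.13² + 0.05² + 0.24² + 0.13² + 0.07² = 0.0009 + 0.0289 + 0.0324 + 0.0169 + 0.0025 + 0.0576 + 0.0169 + 0.0049 = 0.1610
B = 1 / 0.1610 = 6.21118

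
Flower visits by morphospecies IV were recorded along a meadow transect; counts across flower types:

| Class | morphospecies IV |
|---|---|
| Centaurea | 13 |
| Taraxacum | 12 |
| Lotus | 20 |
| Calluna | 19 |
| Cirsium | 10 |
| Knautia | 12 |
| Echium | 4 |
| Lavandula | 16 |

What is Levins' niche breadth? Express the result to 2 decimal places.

Proportions for morphospecies IV (n=106): 13/106=0.1226, 12/106=0.1132, 20/106=0.1887, 19/106=0.1792, 10/106=0.0943, 12/106=0.1132, 4/106=0.0377, 16/106=0.1509
Σpᵢ² = 0.1226² + 0.1132² + 0.1887² + 0.1792² + 0.0943² + 0.1132² + 0.0377² + 0.1509² = 0.015031 + 0.012814 + 0.035608 + 0.032113 + 0.008892 + 0.012814 + 0.001421 + 0.022771 = 0.141464
B = 1 / 0.141464 = 7.0689

7.07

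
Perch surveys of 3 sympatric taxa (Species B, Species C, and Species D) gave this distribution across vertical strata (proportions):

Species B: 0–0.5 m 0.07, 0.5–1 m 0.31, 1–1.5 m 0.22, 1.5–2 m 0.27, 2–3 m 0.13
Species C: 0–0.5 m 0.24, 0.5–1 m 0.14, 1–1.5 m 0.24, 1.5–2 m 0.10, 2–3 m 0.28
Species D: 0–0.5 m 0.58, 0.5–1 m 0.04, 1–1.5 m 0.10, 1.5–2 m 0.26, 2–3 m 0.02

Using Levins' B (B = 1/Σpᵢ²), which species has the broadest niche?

Σp_Bᵢ² = 0.07² + 0.31² + 0.22² + 0.27² + 0.13² = 0.0049 + 0.0961 + 0.0484 + 0.0729 + 0.0169 = 0.2392
B_B = 1 / 0.2392 = 4.1806
Σp_Cᵢ² = 0.24² + 0.14² + 0.24² + 0.10² + 0.28² = 0.0576 + 0.0196 + 0.0576 + 0.0100 + 0.0784 = 0.2232
B_C = 1 / 0.2232 = 4.4803
Σp_Dᵢ² = 0.58² + 0.04² + 0.10² + 0.26² + 0.02² = 0.3364 + 0.0016 + 0.0100 + 0.0676 + 0.0004 = 0.4160
B_D = 1 / 0.4160 = 2.4038
Highest B → broadest niche (most generalist): Species C (B = 4.48).

Species C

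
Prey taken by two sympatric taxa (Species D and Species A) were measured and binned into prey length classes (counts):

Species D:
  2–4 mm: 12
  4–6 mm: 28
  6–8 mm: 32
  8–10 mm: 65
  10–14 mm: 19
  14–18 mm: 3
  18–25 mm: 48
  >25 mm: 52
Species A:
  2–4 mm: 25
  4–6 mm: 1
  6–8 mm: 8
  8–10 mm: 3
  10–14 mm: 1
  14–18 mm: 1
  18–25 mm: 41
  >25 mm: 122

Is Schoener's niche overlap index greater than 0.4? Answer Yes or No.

Proportions for Species D (n=259): 12/259=0.0463, 28/259=0.1081, 32/259=0.1236, 65/259=0.2510, 19/259=0.0734, 3/259=0.0116, 48/259=0.1853, 52/259=0.2008
Proportions for Species A (n=202): 25/202=0.1238, 1/202=0.0050, 8/202=0.0396, 3/202=0.0149, 1/202=0.0050, 1/202=0.0050, 41/202=0.2030, 122/202=0.6040
Σ|p₁ᵢ − p₂ᵢ| = 0.0775 + 0.1031 + 0.0840 + 0.2361 + 0.0684 + 0.0066 + 0.0177 + 0.4032 = 0.9966
D = 1 − ½ × 0.9966 = 1 − 0.49830 = 0.50170
D = 0.50170 > 0.4 → Yes.

Yes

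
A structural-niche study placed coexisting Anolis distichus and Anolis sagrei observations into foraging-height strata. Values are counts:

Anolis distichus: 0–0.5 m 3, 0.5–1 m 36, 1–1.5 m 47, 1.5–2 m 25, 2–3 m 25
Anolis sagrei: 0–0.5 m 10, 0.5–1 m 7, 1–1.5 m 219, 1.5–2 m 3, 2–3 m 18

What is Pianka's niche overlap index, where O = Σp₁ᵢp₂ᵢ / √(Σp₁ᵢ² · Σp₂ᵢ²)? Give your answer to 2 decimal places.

Proportions for Anolis distichus (n=136): 3/136=0.0221, 36/136=0.2647, 47/136=0.3456, 25/136=0.1838, 25/136=0.1838
Proportions for Anolis sagrei (n=257): 10/257=0.0389, 7/257=0.0272, 219/257=0.8521, 3/257=0.0117, 18/257=0.0700
Σ p₁ᵢp₂ᵢ = 0.000860 + 0.007200 + 0.294486 + 0.002150 + 0.012866 = 0.317562
Σp_1ᵢ² = 0.0221² + 0.2647² + 0.3456² + 0.1838² + 0.1838² = 0.000488 + 0.070066 + 0.119439 + 0.033782 + 0.033782 = 0.257557
Σp_2ᵢ² = 0.0389² + 0.0272² + 0.8521² + 0.0117² + 0.0700² = 0.001513 + 0.000740 + 0.726074 + 0.000137 + 0.004900 = 0.733364
O = 0.317562 / √(0.257557 × 0.733364) = 0.317562 / 0.4346068 = 0.7307

0.73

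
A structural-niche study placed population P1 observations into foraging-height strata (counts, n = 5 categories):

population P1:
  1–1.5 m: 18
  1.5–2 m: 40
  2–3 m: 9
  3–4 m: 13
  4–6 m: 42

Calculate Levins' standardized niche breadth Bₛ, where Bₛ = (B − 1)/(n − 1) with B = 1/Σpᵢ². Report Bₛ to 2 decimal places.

0.69

Proportions for population P1 (n=122): 18/122=0.1475, 40/122=0.3279, 9/122=0.0738, 13/122=0.1066, 42/122=0.3443
Σpᵢ² = 0.1475² + 0.3279² + 0.0738² + 0.1066² + 0.3443² = 0.021756 + 0.107518 + 0.005446 + 0.011364 + 0.118542 = 0.264626
B = 1 / 0.264626 = 3.7789
Bₛ = (B − 1)/(n − 1) = (3.7789 − 1)/(5 − 1) = 2.7789/4 = 0.6947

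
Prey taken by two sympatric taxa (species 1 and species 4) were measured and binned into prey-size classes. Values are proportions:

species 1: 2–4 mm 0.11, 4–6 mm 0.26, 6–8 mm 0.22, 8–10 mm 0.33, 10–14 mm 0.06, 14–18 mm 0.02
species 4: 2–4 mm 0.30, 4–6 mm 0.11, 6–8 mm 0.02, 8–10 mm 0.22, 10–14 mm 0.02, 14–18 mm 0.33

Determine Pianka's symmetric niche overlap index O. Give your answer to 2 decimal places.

Σ p₁ᵢp₂ᵢ = 0.0330 + 0.0286 + 0.0044 + 0.0726 + 0.0012 + 0.0066 = 0.1464
Σp_1ᵢ² = 0.11² + 0.26² + 0.22² + 0.33² + 0.06² + 0.02² = 0.0121 + 0.0676 + 0.0484 + 0.1089 + 0.0036 + 0.0004 = 0.2410
Σp_2ᵢ² = 0.30² + 0.11² + 0.02² + 0.22² + 0.02² + 0.33² = 0.0900 + 0.0121 + 0.0004 + 0.0484 + 0.0004 + 0.1089 = 0.2602
O = 0.1464 / √(0.2410 × 0.2602) = 0.1464 / 0.25042 = 0.5846

0.58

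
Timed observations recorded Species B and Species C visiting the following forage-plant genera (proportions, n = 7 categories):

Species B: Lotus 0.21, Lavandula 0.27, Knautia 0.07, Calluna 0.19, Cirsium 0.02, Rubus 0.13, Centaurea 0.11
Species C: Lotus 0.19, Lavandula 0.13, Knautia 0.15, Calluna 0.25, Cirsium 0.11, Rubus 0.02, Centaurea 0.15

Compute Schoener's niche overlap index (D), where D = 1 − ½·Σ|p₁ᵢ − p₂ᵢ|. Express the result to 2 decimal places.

Σ|p₁ᵢ − p₂ᵢ| = 0.02 + 0.14 + 0.08 + 0.06 + 0.09 + 0.11 + 0.04 = 0.54
D = 1 − ½ × 0.54 = 1 − 0.270 = 0.7300

0.73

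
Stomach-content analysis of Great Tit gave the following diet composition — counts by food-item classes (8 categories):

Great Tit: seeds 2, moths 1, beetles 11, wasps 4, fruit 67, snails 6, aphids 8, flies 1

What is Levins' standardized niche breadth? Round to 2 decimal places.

Proportions for Great Tit (n=100): 2/100=0.0200, 1/100=0.0100, 11/100=0.1100, 4/100=0.0400, 67/100=0.6700, 6/100=0.0600, 8/100=0.0800, 1/100=0.0100
Σpᵢ² = 0.0200² + 0.0100² + 0.1100² + 0.0400² + 0.6700² + 0.0600² + 0.0800² + 0.0100² = 0.000400 + 0.000100 + 0.012100 + 0.001600 + 0.448900 + 0.003600 + 0.006400 + 0.000100 = 0.473200
B = 1 / 0.473200 = 2.1133
Bₛ = (B − 1)/(n − 1) = (2.1133 − 1)/(8 − 1) = 1.1133/7 = 0.1590

0.16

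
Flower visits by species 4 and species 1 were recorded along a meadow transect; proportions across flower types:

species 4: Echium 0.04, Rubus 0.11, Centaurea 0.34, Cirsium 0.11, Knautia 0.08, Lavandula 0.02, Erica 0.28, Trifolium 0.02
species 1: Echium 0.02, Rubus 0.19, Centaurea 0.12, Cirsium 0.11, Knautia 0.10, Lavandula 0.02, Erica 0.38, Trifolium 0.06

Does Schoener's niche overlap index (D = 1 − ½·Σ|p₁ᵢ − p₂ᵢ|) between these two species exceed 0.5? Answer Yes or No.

Yes

Σ|p₁ᵢ − p₂ᵢ| = 0.02 + 0.08 + 0.22 + 0.00 + 0.02 + 0.00 + 0.10 + 0.04 = 0.48
D = 1 − ½ × 0.48 = 1 − 0.240 = 0.7600
D = 0.7600 > 0.5 → Yes.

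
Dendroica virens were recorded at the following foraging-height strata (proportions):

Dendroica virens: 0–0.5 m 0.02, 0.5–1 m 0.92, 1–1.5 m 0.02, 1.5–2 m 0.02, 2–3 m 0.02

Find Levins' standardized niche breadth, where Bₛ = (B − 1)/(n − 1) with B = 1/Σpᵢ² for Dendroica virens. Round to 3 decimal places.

0.045

Σpᵢ² = 0.02² + 0.92² + 0.02² + 0.02² + 0.02² = 0.0004 + 0.8464 + 0.0004 + 0.0004 + 0.0004 = 0.8480
B = 1 / 0.8480 = 1.17925
Bₛ = (B − 1)/(n − 1) = (1.17925 − 1)/(5 − 1) = 0.17925/4 = 0.04481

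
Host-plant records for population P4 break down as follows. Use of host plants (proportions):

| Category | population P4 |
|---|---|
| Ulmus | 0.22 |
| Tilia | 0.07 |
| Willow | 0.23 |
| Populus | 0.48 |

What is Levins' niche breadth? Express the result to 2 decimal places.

2.97

Σpᵢ² = 0.22² + 0.07² + 0.23² + 0.48² = 0.0484 + 0.0049 + 0.0529 + 0.2304 = 0.3366
B = 1 / 0.3366 = 2.9709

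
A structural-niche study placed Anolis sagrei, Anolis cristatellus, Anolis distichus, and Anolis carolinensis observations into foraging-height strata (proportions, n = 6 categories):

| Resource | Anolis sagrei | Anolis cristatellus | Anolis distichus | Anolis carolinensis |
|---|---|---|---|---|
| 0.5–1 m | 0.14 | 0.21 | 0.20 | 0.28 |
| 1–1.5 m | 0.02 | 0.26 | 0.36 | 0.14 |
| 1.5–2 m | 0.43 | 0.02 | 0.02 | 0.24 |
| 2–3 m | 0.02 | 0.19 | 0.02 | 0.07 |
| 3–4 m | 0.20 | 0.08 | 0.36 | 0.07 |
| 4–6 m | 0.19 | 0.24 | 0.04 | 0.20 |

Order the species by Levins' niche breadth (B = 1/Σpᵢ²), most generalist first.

Σp_sagrᵢ² = 0.14² + 0.02² + 0.43² + 0.02² + 0.20² + 0.19² = 0.0196 + 0.0004 + 0.1849 + 0.0004 + 0.0400 + 0.0361 = 0.2814
B_sagr = 1 / 0.2814 = 3.5537
Σp_crisᵢ² = 0.21² + 0.26² + 0.02² + 0.19² + 0.08² + 0.24² = 0.0441 + 0.0676 + 0.0004 + 0.0361 + 0.0064 + 0.0576 = 0.2122
B_cris = 1 / 0.2122 = 4.7125
Σp_distᵢ² = 0.20² + 0.36² + 0.02² + 0.02² + 0.36² + 0.04² = 0.0400 + 0.1296 + 0.0004 + 0.0004 + 0.1296 + 0.0016 = 0.3016
B_dist = 1 / 0.3016 = 3.3156
Σp_caroᵢ² = 0.28² + 0.14² + 0.24² + 0.07² + 0.07² + 0.20² = 0.0784 + 0.0196 + 0.0576 + 0.0049 + 0.0049 + 0.0400 = 0.2054
B_caro = 1 / 0.2054 = 4.8685
Ranking by B (broadest → narrowest): Anolis carolinensis (4.87) > Anolis cristatellus (4.71) > Anolis sagrei (3.55) > Anolis distichus (3.32)

Anolis carolinensis > Anolis cristatellus > Anolis sagrei > Anolis distichus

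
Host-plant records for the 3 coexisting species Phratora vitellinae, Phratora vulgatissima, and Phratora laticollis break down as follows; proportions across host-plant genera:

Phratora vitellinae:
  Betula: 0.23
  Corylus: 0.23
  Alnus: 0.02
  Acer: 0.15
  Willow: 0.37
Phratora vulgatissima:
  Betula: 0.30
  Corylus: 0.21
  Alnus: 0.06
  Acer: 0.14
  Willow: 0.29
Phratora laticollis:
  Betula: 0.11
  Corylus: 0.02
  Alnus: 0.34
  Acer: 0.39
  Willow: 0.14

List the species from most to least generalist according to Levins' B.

Phratora vulgatissima > Phratora vitellinae > Phratora laticollis

Σp_viteᵢ² = 0.23² + 0.23² + 0.02² + 0.15² + 0.37² = 0.0529 + 0.0529 + 0.0004 + 0.0225 + 0.1369 = 0.2656
B_vite = 1 / 0.2656 = 3.7651
Σp_vulgᵢ² = 0.30² + 0.21² + 0.06² + 0.14² + 0.29² = 0.0900 + 0.0441 + 0.0036 + 0.0196 + 0.0841 = 0.2414
B_vulg = 1 / 0.2414 = 4.1425
Σp_latiᵢ² = 0.11² + 0.02² + 0.34² + 0.39² + 0.14² = 0.0121 + 0.0004 + 0.1156 + 0.1521 + 0.0196 = 0.2998
B_lati = 1 / 0.2998 = 3.3356
Ranking by B (broadest → narrowest): Phratora vulgatissima (4.14) > Phratora vitellinae (3.77) > Phratora laticollis (3.34)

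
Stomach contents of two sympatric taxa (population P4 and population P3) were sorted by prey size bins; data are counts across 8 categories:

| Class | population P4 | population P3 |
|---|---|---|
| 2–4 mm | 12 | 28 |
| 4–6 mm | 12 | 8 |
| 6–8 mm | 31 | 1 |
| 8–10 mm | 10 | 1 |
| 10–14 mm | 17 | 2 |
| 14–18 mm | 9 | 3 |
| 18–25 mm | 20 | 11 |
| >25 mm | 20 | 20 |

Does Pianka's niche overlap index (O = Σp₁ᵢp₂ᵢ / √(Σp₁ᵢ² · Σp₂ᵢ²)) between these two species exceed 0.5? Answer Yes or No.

Yes

Proportions for population P4 (n=131): 12/131=0.0916, 12/131=0.0916, 31/131=0.2366, 10/131=0.0763, 17/131=0.1298, 9/131=0.0687, 20/131=0.1527, 20/131=0.1527
Proportions for population P3 (n=74): 28/74=0.3784, 8/74=0.1081, 1/74=0.0135, 1/74=0.0135, 2/74=0.0270, 3/74=0.0405, 11/74=0.1486, 20/74=0.2703
Σ p₁ᵢp₂ᵢ = 0.034661 + 0.009902 + 0.003194 + 0.001030 + 0.003505 + 0.002782 + 0.022691 + 0.041275 = 0.119040
Σp_1ᵢ² = 0.0916² + 0.0916² + 0.2366² + 0.0763² + 0.1298² + 0.0687² + 0.1527² + 0.1527² = 0.008391 + 0.008391 + 0.055980 + 0.005822 + 0.016848 + 0.004720 + 0.023317 + 0.023317 = 0.146786
Σp_2ᵢ² = 0.3784² + 0.1081² + 0.0135² + 0.0135² + 0.0270² + 0.0405² + 0.1486² + 0.2703² = 0.143187 + 0.011686 + 0.000182 + 0.000182 + 0.000729 + 0.001640 + 0.022082 + 0.073062 = 0.252750
O = 0.119040 / √(0.146786 × 0.252750) = 0.119040 / 0.1926140 = 0.6180
O = 0.6180 > 0.5 → Yes.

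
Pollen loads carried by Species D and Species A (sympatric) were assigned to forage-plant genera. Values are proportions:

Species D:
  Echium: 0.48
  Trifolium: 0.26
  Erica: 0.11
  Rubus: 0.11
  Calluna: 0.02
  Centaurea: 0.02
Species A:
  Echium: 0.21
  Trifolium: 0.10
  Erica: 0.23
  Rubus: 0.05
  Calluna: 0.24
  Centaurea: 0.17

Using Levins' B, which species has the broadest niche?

Species A

Σp_Dᵢ² = 0.48² + 0.26² + 0.11² + 0.11² + 0.02² + 0.02² = 0.2304 + 0.0676 + 0.0121 + 0.0121 + 0.0004 + 0.0004 = 0.3230
B_D = 1 / 0.3230 = 3.0960
Σp_Aᵢ² = 0.21² + 0.10² + 0.23² + 0.05² + 0.24² + 0.17² = 0.0441 + 0.0100 + 0.0529 + 0.0025 + 0.0576 + 0.0289 = 0.1960
B_A = 1 / 0.1960 = 5.1020
Highest B → broadest niche (most generalist): Species A (B = 5.10).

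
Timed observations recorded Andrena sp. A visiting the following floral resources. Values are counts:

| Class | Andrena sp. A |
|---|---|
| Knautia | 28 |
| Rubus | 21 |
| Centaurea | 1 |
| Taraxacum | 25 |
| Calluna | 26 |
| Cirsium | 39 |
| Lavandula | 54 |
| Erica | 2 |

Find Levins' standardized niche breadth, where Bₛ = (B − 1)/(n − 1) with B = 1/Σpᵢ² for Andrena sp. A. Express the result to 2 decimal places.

Proportions for Andrena sp. A (n=196): 28/196=0.1429, 21/196=0.1071, 1/196=0.0051, 25/196=0.1276, 26/196=0.1327, 39/196=0.1990, 54/196=0.2755, 2/196=0.0102
Σpᵢ² = 0.1429² + 0.1071² + 0.0051² + 0.1276² + 0.1327² + 0.1990² + 0.2755² + 0.0102² = 0.020420 + 0.011470 + 0.000026 + 0.016282 + 0.017609 + 0.039601 + 0.075900 + 0.000104 = 0.181412
B = 1 / 0.181412 = 5.5123
Bₛ = (B − 1)/(n − 1) = (5.5123 − 1)/(8 − 1) = 4.5123/7 = 0.6446

0.64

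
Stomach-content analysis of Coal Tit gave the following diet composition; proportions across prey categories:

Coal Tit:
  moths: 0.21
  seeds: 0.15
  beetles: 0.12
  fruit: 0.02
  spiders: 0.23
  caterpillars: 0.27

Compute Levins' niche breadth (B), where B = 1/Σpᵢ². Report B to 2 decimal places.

4.83

Σpᵢ² = 0.21² + 0.15² + 0.12² + 0.02² + 0.23² + 0.27² = 0.0441 + 0.0225 + 0.0144 + 0.0004 + 0.0529 + 0.0729 = 0.2072
B = 1 / 0.2072 = 4.8263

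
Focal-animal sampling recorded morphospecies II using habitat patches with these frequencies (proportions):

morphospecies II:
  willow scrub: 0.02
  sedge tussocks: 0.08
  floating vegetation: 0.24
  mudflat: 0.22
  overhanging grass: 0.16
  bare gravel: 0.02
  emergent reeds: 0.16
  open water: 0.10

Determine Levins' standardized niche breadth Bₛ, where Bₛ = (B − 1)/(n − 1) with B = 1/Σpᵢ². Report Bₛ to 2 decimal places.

Σpᵢ² = 0.02² + 0.08² + 0.24² + 0.22² + 0.16² + 0.02² + 0.16² + 0.10² = 0.0004 + 0.0064 + 0.0576 + 0.0484 + 0.0256 + 0.0004 + 0.0256 + 0.0100 = 0.1744
B = 1 / 0.1744 = 5.7339
Bₛ = (B − 1)/(n − 1) = (5.7339 − 1)/(8 − 1) = 4.7339/7 = 0.6763

0.68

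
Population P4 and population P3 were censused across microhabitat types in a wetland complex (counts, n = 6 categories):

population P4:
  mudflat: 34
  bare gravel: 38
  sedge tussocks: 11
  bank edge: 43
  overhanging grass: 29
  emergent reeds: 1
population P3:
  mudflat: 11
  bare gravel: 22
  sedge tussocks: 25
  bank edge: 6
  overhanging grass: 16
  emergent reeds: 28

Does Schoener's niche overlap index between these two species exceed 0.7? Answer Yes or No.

Proportions for population P4 (n=156): 34/156=0.2179, 38/156=0.2436, 11/156=0.0705, 43/156=0.2756, 29/156=0.1859, 1/156=0.0064
Proportions for population P3 (n=108): 11/108=0.1019, 22/108=0.2037, 25/108=0.2315, 6/108=0.0556, 16/108=0.1481, 28/108=0.2593
Σ|p₁ᵢ − p₂ᵢ| = 0.1160 + 0.0399 + 0.1610 + 0.2200 + 0.0378 + 0.2529 = 0.8276
D = 1 − ½ × 0.8276 = 1 − 0.41380 = 0.58620
D = 0.58620 < 0.7 → No.

No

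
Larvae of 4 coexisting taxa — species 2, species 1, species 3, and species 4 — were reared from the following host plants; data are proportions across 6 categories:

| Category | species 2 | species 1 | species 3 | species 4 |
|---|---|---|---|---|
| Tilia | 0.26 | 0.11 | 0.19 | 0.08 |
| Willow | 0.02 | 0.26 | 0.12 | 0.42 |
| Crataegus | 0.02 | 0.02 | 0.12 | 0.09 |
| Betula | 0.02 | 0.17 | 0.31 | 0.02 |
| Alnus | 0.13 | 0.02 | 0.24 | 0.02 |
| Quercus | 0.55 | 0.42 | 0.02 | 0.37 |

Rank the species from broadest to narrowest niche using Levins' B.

Σp_2ᵢ² = 0.26² + 0.02² + 0.02² + 0.02² + 0.13² + 0.55² = 0.0676 + 0.0004 + 0.0004 + 0.0004 + 0.0169 + 0.3025 = 0.3882
B_2 = 1 / 0.3882 = 2.5760
Σp_1ᵢ² = 0.11² + 0.26² + 0.02² + 0.17² + 0.02² + 0.42² = 0.0121 + 0.0676 + 0.0004 + 0.0289 + 0.0004 + 0.1764 = 0.2858
B_1 = 1 / 0.2858 = 3.4990
Σp_3ᵢ² = 0.19² + 0.12² + 0.12² + 0.31² + 0.24² + 0.02² = 0.0361 + 0.0144 + 0.0144 + 0.0961 + 0.0576 + 0.0004 = 0.2190
B_3 = 1 / 0.2190 = 4.5662
Σp_4ᵢ² = 0.08² + 0.42² + 0.09² + 0.02² + 0.02² + 0.37² = 0.0064 + 0.1764 + 0.0081 + 0.0004 + 0.0004 + 0.1369 = 0.3286
B_4 = 1 / 0.3286 = 3.0432
Ranking by B (broadest → narrowest): species 3 (4.57) > species 1 (3.50) > species 4 (3.04) > species 2 (2.58)

species 3 > species 1 > species 4 > species 2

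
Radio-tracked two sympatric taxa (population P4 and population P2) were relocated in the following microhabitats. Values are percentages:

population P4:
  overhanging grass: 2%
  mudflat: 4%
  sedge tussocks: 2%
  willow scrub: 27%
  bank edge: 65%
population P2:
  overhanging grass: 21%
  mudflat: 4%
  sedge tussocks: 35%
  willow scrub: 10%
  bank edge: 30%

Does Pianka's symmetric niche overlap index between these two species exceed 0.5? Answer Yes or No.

Convert percentages to proportions (divide by 100).
Σ p₁ᵢp₂ᵢ = 0.0042 + 0.0016 + 0.0070 + 0.0270 + 0.1950 = 0.2348
Σp_1ᵢ² = 0.02² + 0.04² + 0.02² + 0.27² + 0.65² = 0.0004 + 0.0016 + 0.0004 + 0.0729 + 0.4225 = 0.4978
Σp_2ᵢ² = 0.21² + 0.04² + 0.35² + 0.10² + 0.30² = 0.0441 + 0.0016 + 0.1225 + 0.0100 + 0.0900 = 0.2682
O = 0.2348 / √(0.4978 × 0.2682) = 0.2348 / 0.36539 = 0.6426
O = 0.6426 > 0.5 → Yes.

Yes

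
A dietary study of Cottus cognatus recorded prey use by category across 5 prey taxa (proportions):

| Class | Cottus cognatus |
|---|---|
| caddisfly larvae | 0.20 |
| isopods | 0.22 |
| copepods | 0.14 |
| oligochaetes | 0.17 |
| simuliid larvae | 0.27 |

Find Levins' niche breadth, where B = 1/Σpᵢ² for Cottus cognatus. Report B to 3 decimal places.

4.766

Σpᵢ² = 0.20² + 0.22² + 0.14² + 0.17² + 0.27² = 0.0400 + 0.0484 + 0.0196 + 0.0289 + 0.0729 = 0.2098
B = 1 / 0.2098 = 4.76644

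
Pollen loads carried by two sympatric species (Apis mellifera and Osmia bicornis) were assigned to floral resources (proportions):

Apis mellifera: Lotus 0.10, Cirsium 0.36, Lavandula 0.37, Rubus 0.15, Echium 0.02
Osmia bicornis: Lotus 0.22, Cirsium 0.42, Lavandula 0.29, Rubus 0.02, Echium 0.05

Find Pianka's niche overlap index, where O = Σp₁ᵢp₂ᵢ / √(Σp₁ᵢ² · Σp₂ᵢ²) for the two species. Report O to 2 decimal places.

Σ p₁ᵢp₂ᵢ = 0.0220 + 0.1512 + 0.1073 + 0.0030 + 0.0010 = 0.2845
Σp_1ᵢ² = 0.10² + 0.36² + 0.37² + 0.15² + 0.02² = 0.0100 + 0.1296 + 0.1369 + 0.0225 + 0.0004 = 0.2994
Σp_2ᵢ² = 0.22² + 0.42² + 0.29² + 0.02² + 0.05² = 0.0484 + 0.1764 + 0.0841 + 0.0004 + 0.0025 = 0.3118
O = 0.2845 / √(0.2994 × 0.3118) = 0.2845 / 0.30554 = 0.9311

0.93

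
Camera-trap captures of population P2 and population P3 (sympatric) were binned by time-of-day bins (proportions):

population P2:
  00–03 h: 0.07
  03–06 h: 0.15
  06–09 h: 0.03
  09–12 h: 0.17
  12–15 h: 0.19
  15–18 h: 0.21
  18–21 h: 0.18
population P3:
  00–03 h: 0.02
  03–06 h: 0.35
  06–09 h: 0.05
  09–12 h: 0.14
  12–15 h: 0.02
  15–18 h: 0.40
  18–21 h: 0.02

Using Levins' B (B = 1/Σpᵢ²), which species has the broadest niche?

population P2

Σp_P2ᵢ² = 0.07² + 0.15² + 0.03² + 0.17² + 0.19² + 0.21² + 0.18² = 0.0049 + 0.0225 + 0.0009 + 0.0289 + 0.0361 + 0.0441 + 0.0324 = 0.1698
B_P2 = 1 / 0.1698 = 5.8893
Σp_P3ᵢ² = 0.02² + 0.35² + 0.05² + 0.14² + 0.02² + 0.40² + 0.02² = 0.0004 + 0.1225 + 0.0025 + 0.0196 + 0.0004 + 0.1600 + 0.0004 = 0.3058
B_P3 = 1 / 0.3058 = 3.2701
Highest B → broadest niche (most generalist): population P2 (B = 5.89).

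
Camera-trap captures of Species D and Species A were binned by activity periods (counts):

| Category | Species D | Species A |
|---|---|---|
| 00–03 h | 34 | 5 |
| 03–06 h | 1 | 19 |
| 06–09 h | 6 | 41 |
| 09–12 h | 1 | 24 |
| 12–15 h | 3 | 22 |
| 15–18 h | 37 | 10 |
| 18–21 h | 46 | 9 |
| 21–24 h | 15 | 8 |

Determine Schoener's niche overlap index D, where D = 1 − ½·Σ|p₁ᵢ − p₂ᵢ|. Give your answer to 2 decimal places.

0.31

Proportions for Species D (n=143): 34/143=0.2378, 1/143=0.0070, 6/143=0.0420, 1/143=0.0070, 3/143=0.0210, 37/143=0.2587, 46/143=0.3217, 15/143=0.1049
Proportions for Species A (n=138): 5/138=0.0362, 19/138=0.1377, 41/138=0.2971, 24/138=0.1739, 22/138=0.1594, 10/138=0.0725, 9/138=0.0652, 8/138=0.0580
Σ|p₁ᵢ − p₂ᵢ| = 0.2016 + 0.1307 + 0.2551 + 0.1669 + 0.1384 + 0.1862 + 0.2565 + 0.0469 = 1.3823
D = 1 − ½ × 1.3823 = 1 − 0.69115 = 0.30885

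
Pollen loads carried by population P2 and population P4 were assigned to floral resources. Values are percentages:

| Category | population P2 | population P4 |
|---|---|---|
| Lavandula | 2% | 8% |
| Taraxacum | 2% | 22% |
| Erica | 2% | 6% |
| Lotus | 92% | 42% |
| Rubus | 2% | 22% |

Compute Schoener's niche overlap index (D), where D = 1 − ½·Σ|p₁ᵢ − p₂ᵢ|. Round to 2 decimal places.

0.50

Convert percentages to proportions (divide by 100).
Σ|p₁ᵢ − p₂ᵢ| = 0.06 + 0.20 + 0.04 + 0.50 + 0.20 = 1.00
D = 1 − ½ × 1.00 = 1 − 0.500 = 0.5000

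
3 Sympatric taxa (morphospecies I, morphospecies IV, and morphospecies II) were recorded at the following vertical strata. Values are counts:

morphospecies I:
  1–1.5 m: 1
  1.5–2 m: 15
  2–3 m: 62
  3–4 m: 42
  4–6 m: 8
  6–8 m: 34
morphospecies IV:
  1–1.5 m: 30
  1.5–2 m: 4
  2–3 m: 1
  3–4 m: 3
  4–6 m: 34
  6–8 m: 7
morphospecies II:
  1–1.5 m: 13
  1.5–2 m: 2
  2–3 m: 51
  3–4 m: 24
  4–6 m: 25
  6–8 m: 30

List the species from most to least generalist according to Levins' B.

morphospecies II > morphospecies I > morphospecies IV

Proportions for morphospecies I (n=162): 1/162=0.0062, 15/162=0.0926, 62/162=0.3827, 42/162=0.2593, 8/162=0.0494, 34/162=0.2099
Proportions for morphospecies IV (n=79): 30/79=0.3797, 4/79=0.0506, 1/79=0.0127, 3/79=0.0380, 34/79=0.4304, 7/79=0.0886
Proportions for morphospecies II (n=145): 13/145=0.0897, 2/145=0.0138, 51/145=0.3517, 24/145=0.1655, 25/145=0.1724, 30/145=0.2069
Σp_Iᵢ² = 0.0062² + 0.0926² + 0.3827² + 0.2593² + 0.0494² + 0.2099² = 0.000038 + 0.008575 + 0.146459 + 0.067236 + 0.002440 + 0.044058 = 0.268806
B_I = 1 / 0.268806 = 3.7202
Σp_IVᵢ² = 0.3797² + 0.0506² + 0.0127² + 0.0380² + 0.4304² + 0.0886² = 0.144172 + 0.002560 + 0.000161 + 0.001444 + 0.185244 + 0.007850 = 0.341431
B_IV = 1 / 0.341431 = 2.9288
Σp_IIᵢ² = 0.0897² + 0.0138² + 0.3517² + 0.1655² + 0.1724² + 0.2069² = 0.008046 + 0.000190 + 0.123693 + 0.027390 + 0.029722 + 0.042808 = 0.231849
B_II = 1 / 0.231849 = 4.3132
Ranking by B (broadest → narrowest): morphospecies II (4.31) > morphospecies I (3.72) > morphospecies IV (2.93)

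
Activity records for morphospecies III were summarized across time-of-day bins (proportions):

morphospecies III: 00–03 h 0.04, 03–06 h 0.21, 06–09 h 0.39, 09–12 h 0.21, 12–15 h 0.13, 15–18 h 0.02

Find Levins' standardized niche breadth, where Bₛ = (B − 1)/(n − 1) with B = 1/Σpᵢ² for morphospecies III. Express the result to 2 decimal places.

0.57

Σpᵢ² = 0.04² + 0.21² + 0.39² + 0.21² + 0.13² + 0.02² = 0.0016 + 0.0441 + 0.1521 + 0.0441 + 0.0169 + 0.0004 = 0.2592
B = 1 / 0.2592 = 3.8580
Bₛ = (B − 1)/(n − 1) = (3.8580 − 1)/(6 − 1) = 2.8580/5 = 0.5716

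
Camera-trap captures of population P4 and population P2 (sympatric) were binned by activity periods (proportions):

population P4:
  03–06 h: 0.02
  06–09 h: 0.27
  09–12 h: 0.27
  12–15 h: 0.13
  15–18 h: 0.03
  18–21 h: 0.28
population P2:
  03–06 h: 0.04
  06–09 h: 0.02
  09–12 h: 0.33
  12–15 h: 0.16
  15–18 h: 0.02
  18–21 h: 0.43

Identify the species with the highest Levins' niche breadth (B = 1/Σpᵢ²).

population P4

Σp_P4ᵢ² = 0.02² + 0.27² + 0.27² + 0.13² + 0.03² + 0.28² = 0.0004 + 0.0729 + 0.0729 + 0.0169 + 0.0009 + 0.0784 = 0.2424
B_P4 = 1 / 0.2424 = 4.1254
Σp_P2ᵢ² = 0.04² + 0.02² + 0.33² + 0.16² + 0.02² + 0.43² = 0.0016 + 0.0004 + 0.1089 + 0.0256 + 0.0004 + 0.1849 = 0.3218
B_P2 = 1 / 0.3218 = 3.1075
Highest B → broadest niche (most generalist): population P4 (B = 4.13).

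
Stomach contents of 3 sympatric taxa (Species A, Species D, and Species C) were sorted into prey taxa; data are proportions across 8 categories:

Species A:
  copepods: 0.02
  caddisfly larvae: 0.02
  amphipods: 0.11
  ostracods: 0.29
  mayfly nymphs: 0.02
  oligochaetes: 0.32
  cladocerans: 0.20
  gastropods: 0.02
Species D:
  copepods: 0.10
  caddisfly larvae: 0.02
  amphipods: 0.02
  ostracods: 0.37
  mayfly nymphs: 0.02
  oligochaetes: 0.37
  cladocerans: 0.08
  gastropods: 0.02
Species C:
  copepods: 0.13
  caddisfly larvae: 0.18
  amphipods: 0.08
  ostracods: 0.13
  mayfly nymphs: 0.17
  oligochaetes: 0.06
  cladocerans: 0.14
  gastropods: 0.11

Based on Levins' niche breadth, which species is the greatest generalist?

Σp_Aᵢ² = 0.02² + 0.02² + 0.11² + 0.29² + 0.02² + 0.32² + 0.20² + 0.02² = 0.0004 + 0.0004 + 0.0121 + 0.0841 + 0.0004 + 0.1024 + 0.0400 + 0.0004 = 0.2402
B_A = 1 / 0.2402 = 4.1632
Σp_Dᵢ² = 0.10² + 0.02² + 0.02² + 0.37² + 0.02² + 0.37² + 0.08² + 0.02² = 0.0100 + 0.0004 + 0.0004 + 0.1369 + 0.0004 + 0.1369 + 0.0064 + 0.0004 = 0.2918
B_D = 1 / 0.2918 = 3.4270
Σp_Cᵢ² = 0.13² + 0.18² + 0.08² + 0.13² + 0.17² + 0.06² + 0.14² + 0.11² = 0.0169 + 0.0324 + 0.0064 + 0.0169 + 0.0289 + 0.0036 + 0.0196 + 0.0121 = 0.1368
B_C = 1 / 0.1368 = 7.3099
Highest B → broadest niche (most generalist): Species C (B = 7.31).

Species C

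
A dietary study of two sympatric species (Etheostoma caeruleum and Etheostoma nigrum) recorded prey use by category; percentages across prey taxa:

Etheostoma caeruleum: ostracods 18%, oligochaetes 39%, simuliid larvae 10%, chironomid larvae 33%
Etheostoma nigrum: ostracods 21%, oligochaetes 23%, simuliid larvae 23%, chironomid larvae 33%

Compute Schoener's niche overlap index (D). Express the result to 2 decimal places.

Convert percentages to proportions (divide by 100).
Σ|p₁ᵢ − p₂ᵢ| = 0.03 + 0.16 + 0.13 + 0.00 = 0.32
D = 1 − ½ × 0.32 = 1 − 0.160 = 0.8400

0.84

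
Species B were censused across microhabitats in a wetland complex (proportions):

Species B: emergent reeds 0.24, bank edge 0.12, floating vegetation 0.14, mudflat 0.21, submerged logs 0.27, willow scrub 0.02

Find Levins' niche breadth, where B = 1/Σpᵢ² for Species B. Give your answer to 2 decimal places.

Σpᵢ² = 0.24² + 0.12² + 0.14² + 0.21² + 0.27² + 0.02² = 0.0576 + 0.0144 + 0.0196 + 0.0441 + 0.0729 + 0.0004 = 0.2090
B = 1 / 0.2090 = 4.7847

4.78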